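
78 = 78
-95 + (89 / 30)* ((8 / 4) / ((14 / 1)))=-19861 / 210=-94.58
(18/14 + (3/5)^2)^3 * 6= 143327232/5359375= 26.74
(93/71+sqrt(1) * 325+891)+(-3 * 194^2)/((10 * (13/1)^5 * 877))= 140716762618111/115596506155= 1217.31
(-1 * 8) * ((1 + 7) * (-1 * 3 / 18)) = 32 / 3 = 10.67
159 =159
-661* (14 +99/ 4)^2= -15880525/ 16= -992532.81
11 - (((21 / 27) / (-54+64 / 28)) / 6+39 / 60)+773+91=42729607 / 48870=874.35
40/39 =1.03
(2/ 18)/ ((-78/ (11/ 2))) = -11/ 1404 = -0.01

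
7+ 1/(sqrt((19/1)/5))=sqrt(95)/19+ 7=7.51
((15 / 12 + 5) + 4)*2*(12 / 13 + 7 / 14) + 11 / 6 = 4837 / 156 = 31.01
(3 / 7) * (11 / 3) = 11 / 7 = 1.57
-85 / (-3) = 85 / 3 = 28.33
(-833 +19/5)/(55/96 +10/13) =-5174208/8375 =-617.82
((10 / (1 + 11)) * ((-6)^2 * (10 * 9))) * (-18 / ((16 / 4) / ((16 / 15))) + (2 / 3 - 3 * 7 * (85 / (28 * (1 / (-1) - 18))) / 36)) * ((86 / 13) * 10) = -178242525 / 247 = -721629.66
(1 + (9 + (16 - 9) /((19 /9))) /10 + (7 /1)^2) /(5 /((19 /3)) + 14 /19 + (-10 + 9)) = 4867 /50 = 97.34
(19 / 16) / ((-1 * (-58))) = 0.02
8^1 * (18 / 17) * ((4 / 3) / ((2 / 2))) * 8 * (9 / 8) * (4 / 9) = 768 / 17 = 45.18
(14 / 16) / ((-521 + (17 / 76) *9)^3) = -384104 / 61363457071307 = -0.00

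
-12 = -12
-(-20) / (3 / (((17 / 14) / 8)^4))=417605 / 118013952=0.00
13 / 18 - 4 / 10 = 29 / 90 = 0.32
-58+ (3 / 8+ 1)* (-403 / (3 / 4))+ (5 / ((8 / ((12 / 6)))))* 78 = -2098 / 3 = -699.33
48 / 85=0.56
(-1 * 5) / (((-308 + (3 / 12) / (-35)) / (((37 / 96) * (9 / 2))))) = 19425 / 689936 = 0.03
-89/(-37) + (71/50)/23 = 104977/42550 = 2.47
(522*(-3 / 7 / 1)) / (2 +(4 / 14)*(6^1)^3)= -783 / 223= -3.51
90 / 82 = 45 / 41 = 1.10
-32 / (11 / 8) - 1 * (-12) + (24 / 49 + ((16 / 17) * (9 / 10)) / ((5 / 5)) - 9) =-18.94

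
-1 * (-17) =17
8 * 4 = 32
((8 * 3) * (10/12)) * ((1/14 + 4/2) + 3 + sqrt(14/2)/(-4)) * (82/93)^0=710/7 - 5 * sqrt(7)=88.20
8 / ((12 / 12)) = 8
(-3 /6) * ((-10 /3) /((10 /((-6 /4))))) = -1 /4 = -0.25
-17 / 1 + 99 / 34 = -479 / 34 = -14.09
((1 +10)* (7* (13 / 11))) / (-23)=-3.96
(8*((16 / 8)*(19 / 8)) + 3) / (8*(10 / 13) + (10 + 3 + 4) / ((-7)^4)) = 1279733 / 192301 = 6.65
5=5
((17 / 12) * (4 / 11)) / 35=17 / 1155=0.01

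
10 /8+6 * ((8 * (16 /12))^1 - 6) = 117 /4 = 29.25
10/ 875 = 2/ 175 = 0.01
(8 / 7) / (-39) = -8 / 273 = -0.03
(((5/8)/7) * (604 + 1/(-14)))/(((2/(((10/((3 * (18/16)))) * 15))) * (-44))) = -1056875/38808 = -27.23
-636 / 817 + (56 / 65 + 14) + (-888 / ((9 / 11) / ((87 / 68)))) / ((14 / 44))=-27490127902 / 6319495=-4350.05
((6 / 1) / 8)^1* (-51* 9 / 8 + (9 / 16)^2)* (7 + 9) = -43821 / 64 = -684.70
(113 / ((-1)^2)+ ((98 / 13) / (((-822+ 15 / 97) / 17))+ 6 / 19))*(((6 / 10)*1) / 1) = 2228184653 / 32817655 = 67.90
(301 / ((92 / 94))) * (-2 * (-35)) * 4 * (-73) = -144582340 / 23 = -6286188.70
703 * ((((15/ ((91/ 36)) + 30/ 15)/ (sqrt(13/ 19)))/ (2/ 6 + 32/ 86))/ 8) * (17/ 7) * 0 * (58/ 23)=0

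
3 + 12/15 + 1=24/5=4.80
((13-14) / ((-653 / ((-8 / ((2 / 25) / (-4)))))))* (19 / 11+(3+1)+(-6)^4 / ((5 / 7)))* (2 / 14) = 1144080 / 7183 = 159.28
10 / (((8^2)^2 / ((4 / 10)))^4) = 1 / 1099511627776000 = 0.00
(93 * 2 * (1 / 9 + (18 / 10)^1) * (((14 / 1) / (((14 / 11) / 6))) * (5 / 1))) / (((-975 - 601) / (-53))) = 777139 / 197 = 3944.87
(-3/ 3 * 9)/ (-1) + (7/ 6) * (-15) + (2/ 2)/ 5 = -83/ 10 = -8.30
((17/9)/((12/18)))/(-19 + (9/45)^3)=-2125/14244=-0.15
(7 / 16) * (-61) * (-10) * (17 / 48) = 36295 / 384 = 94.52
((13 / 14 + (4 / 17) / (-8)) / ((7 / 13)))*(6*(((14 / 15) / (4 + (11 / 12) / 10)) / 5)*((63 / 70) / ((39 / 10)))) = 30816 / 292145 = 0.11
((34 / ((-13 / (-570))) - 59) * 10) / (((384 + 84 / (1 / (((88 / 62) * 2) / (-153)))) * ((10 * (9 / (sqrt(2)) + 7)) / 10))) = 12117063 / 393016 - 15579081 * sqrt(2) / 786032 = 2.80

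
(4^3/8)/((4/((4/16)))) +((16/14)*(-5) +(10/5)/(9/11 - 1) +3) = -185/14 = -13.21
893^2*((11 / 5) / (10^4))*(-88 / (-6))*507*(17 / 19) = 14590504643 / 12500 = 1167240.37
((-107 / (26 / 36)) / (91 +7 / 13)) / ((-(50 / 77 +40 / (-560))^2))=4.85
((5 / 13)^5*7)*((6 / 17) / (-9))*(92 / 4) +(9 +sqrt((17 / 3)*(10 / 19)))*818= 818*sqrt(9690) / 57 +139405406116 / 18935943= 8774.62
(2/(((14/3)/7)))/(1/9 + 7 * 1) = 27/64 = 0.42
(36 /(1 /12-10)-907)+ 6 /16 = -866563 /952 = -910.26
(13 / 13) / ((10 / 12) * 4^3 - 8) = 3 / 136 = 0.02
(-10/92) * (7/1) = -35/46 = -0.76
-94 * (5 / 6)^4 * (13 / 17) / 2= -381875 / 22032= -17.33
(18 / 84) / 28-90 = -35277 / 392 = -89.99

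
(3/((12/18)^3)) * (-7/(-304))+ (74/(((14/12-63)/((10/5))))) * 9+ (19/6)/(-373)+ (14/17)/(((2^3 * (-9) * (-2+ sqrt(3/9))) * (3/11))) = -1096478500591/51491760768+ 7 * sqrt(3)/1836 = -21.29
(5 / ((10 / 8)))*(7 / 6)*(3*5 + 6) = 98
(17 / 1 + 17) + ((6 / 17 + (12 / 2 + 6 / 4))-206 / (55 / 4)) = 50249 / 1870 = 26.87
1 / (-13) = -0.08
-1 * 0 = 0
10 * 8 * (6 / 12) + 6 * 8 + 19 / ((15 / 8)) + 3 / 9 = 1477 / 15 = 98.47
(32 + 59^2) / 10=351.30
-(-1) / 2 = 1 / 2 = 0.50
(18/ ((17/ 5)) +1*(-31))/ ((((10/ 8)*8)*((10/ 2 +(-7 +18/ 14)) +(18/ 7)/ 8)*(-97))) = -6118/ 90695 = -0.07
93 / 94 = 0.99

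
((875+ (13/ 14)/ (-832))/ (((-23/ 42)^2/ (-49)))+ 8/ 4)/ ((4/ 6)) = -7260513171/ 33856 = -214452.78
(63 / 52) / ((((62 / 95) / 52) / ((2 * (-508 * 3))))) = -294230.32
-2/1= -2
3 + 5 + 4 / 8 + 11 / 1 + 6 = 51 / 2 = 25.50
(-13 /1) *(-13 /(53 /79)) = 13351 /53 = 251.91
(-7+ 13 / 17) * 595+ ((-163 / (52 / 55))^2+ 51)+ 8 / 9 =634317233 / 24336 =26064.98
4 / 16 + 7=29 / 4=7.25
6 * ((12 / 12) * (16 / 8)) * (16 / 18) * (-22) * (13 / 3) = -9152 / 9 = -1016.89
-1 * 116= -116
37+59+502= 598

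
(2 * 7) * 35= 490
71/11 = 6.45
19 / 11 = 1.73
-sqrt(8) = -2 *sqrt(2) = -2.83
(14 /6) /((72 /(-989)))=-6923 /216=-32.05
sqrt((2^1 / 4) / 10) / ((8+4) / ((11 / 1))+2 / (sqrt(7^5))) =-5929 *sqrt(35) / 12098620+554631 *sqrt(5) / 6049310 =0.20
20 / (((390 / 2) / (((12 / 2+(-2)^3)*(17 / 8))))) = -17 / 39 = -0.44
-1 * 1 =-1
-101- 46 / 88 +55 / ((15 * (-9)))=-121093 / 1188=-101.93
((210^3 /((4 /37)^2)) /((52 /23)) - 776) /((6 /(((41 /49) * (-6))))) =-1494452364511 /5096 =-293259883.15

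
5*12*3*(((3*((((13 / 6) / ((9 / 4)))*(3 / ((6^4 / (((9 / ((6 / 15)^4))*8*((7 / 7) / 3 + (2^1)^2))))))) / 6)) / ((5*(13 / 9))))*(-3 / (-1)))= 8125 / 8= 1015.62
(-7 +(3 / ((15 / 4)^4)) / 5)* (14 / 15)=-8265166 / 1265625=-6.53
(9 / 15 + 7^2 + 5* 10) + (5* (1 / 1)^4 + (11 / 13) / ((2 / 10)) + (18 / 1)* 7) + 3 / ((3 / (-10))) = 14614 / 65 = 224.83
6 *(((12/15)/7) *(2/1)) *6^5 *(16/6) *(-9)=-8957952/35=-255941.49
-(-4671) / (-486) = -9.61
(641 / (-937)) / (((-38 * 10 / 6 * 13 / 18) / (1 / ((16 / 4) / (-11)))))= -190377 / 4628780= -0.04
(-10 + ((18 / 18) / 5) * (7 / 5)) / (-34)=243 / 850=0.29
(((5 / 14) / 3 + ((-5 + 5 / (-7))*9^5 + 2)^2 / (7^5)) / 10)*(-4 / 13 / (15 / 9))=-33472734029741 / 267651475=-125060.90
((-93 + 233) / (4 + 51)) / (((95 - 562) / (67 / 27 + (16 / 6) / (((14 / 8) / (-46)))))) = 0.37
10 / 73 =0.14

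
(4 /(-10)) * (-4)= 8 /5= 1.60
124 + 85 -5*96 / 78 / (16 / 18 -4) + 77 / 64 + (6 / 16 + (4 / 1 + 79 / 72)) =11408519 / 52416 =217.65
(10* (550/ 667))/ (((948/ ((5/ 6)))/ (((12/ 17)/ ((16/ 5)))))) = 34375/ 21498744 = 0.00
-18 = -18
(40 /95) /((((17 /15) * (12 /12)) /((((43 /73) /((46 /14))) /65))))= 7224 /7050121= 0.00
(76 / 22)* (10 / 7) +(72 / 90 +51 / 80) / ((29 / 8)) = 23811 / 4466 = 5.33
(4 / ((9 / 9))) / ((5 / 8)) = 32 / 5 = 6.40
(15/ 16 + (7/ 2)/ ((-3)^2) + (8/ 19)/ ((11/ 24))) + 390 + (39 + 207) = 19208623/ 30096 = 638.25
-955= -955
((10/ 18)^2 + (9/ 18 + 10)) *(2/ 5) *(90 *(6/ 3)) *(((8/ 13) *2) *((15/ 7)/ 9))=560320/ 2457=228.05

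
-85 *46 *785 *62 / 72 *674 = -16032749725 / 9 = -1781416636.11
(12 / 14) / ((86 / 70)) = 30 / 43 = 0.70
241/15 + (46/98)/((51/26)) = 203743/12495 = 16.31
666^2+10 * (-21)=443346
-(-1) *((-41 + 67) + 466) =492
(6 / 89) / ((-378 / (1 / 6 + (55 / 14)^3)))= -500497 / 46156824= -0.01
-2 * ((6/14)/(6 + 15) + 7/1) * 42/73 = -4128/511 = -8.08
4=4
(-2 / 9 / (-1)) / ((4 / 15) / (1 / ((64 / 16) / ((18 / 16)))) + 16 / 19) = 285 / 2296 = 0.12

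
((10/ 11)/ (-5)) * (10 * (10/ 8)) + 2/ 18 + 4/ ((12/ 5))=-49/ 99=-0.49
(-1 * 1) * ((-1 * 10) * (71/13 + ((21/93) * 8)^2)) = 1089990/12493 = 87.25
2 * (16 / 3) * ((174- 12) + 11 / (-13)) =1718.97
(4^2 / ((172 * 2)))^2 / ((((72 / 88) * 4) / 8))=88 / 16641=0.01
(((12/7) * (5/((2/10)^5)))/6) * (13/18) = 3224.21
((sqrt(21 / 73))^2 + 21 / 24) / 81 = 679 / 47304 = 0.01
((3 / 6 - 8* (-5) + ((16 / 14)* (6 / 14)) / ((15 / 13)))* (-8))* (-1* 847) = 9705652 / 35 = 277304.34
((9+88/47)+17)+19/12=29.46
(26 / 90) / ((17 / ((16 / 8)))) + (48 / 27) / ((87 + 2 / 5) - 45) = 342 / 4505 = 0.08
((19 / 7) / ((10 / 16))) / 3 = 152 / 105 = 1.45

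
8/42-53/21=-7/3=-2.33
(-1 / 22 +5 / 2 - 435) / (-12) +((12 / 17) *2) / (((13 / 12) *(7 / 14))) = 187925 / 4862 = 38.65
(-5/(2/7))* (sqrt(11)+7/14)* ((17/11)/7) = -85* sqrt(11)/22 - 85/44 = -14.75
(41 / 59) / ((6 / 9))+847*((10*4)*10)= 39978523 / 118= 338801.04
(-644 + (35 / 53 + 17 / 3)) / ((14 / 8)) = -405560 / 1113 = -364.38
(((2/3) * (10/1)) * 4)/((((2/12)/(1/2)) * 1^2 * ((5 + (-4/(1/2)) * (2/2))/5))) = -400/3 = -133.33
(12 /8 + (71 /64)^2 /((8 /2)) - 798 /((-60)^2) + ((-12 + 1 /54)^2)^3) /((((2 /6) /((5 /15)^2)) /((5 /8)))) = 469467887255400794833 /761699675013120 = 616342.51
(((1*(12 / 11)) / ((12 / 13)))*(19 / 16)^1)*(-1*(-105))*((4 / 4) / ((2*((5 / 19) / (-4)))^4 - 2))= -3379875135 / 45866117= -73.69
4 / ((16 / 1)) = 1 / 4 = 0.25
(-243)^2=59049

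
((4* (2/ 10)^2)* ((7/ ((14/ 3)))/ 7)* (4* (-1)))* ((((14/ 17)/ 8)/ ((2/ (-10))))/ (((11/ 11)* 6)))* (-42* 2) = -84/ 85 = -0.99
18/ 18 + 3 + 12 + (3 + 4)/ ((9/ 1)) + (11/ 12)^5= 4335899/ 248832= 17.43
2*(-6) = -12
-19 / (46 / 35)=-665 / 46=-14.46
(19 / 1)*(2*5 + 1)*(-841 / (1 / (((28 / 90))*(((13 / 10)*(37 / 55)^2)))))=-1990647841 / 61875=-32172.09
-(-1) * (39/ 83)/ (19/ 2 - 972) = -78/ 159775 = -0.00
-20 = -20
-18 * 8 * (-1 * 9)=1296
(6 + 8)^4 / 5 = 38416 / 5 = 7683.20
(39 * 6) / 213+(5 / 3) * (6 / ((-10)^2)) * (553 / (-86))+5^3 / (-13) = -7270879 / 793780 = -9.16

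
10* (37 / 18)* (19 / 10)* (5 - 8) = -703 / 6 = -117.17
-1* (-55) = 55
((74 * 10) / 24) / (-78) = -0.40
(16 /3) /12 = 4 /9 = 0.44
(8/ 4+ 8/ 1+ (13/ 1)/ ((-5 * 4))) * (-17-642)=-123233/ 20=-6161.65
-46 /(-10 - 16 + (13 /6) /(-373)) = 102948 /58201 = 1.77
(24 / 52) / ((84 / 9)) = 9 / 182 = 0.05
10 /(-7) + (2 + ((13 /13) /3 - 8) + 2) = -107 /21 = -5.10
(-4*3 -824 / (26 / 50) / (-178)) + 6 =3358 / 1157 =2.90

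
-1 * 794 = -794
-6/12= -1/2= -0.50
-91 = -91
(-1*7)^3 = -343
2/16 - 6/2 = -23/8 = -2.88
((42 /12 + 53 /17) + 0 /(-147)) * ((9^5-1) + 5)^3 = 46334919676922325 /34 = 1362791755203597.79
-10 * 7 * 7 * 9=-4410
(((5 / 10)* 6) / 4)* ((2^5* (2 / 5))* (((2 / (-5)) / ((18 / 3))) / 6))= -8 / 75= -0.11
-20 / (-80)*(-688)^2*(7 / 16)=51772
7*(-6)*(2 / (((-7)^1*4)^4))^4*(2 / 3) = -1 / 318603459702399434752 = -0.00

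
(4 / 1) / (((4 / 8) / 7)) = 56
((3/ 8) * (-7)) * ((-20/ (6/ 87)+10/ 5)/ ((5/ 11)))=8316/ 5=1663.20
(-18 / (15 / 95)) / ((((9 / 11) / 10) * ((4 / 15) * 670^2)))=-209 / 17956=-0.01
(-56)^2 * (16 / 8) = 6272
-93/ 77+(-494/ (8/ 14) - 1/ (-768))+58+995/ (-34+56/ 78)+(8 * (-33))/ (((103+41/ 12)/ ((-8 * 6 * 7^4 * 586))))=746479648675743683/ 4455483648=167541777.20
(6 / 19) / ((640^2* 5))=3 / 19456000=0.00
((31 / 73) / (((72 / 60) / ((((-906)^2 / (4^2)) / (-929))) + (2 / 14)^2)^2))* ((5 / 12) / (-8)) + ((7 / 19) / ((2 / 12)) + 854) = -257056476213143243 / 21781688073056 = -11801.49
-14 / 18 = -7 / 9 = -0.78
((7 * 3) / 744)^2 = 49 / 61504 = 0.00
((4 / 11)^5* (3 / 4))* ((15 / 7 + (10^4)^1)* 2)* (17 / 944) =10387680 / 6046733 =1.72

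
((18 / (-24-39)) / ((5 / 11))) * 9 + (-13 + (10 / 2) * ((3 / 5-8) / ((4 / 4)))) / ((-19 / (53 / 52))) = -51437 / 17290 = -2.97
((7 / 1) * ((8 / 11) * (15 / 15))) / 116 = 14 / 319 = 0.04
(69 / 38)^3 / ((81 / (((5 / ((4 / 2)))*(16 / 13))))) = 60835 / 267501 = 0.23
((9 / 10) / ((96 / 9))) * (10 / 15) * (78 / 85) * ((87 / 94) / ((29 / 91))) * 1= 0.15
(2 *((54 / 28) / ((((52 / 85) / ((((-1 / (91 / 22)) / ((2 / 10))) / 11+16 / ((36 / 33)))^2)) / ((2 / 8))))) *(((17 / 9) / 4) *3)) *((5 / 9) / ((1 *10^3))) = 1141020841 / 4340568960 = 0.26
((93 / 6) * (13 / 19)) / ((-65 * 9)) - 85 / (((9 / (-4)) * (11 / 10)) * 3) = 644977 / 56430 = 11.43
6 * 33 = 198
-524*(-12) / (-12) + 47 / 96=-50257 / 96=-523.51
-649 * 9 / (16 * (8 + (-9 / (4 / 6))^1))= 66.38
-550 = -550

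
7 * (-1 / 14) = -1 / 2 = -0.50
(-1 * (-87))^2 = 7569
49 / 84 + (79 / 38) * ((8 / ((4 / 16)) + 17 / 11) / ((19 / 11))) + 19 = 259741 / 4332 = 59.96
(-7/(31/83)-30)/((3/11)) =-16621/93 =-178.72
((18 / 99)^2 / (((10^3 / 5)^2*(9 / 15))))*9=3 / 242000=0.00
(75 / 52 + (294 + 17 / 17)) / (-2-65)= -4.42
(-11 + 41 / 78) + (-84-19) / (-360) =-47681 / 4680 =-10.19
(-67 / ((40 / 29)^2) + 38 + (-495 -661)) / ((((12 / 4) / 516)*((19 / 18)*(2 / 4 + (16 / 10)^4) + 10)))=-5950599075 / 523364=-11369.91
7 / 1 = 7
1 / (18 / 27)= 3 / 2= 1.50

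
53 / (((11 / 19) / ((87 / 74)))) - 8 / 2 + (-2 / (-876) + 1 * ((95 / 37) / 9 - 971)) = -231857573 / 267399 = -867.08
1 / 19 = 0.05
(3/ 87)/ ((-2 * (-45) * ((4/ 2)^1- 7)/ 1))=-1/ 13050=-0.00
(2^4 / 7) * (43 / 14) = 344 / 49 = 7.02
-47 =-47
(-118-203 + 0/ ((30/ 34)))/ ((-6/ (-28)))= -1498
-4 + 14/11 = -30/11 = -2.73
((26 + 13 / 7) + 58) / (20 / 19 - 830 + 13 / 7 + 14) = -11419 / 108141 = -0.11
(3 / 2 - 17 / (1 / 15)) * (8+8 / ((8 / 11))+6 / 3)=-5323.50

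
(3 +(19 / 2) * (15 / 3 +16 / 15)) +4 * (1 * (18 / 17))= 33083 / 510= 64.87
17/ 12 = 1.42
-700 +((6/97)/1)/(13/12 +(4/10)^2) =-699.95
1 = 1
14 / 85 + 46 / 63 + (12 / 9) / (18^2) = 129979 / 144585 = 0.90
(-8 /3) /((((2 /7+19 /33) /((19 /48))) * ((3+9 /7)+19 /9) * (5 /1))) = -30723 /801970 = -0.04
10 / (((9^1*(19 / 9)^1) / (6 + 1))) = 70 / 19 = 3.68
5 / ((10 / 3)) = 3 / 2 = 1.50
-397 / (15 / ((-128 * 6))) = 101632 / 5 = 20326.40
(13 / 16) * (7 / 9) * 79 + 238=41461 / 144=287.92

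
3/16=0.19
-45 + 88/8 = -34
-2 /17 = -0.12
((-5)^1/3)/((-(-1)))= -5/3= -1.67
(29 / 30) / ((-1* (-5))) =29 / 150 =0.19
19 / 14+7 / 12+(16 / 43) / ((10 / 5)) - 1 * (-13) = 54637 / 3612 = 15.13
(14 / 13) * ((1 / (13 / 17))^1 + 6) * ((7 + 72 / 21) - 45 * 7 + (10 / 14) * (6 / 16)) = -1618895 / 676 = -2394.82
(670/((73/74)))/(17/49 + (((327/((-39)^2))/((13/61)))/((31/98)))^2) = 101421169328426220/1570549255388989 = 64.58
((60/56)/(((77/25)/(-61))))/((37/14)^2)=-45750/15059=-3.04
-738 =-738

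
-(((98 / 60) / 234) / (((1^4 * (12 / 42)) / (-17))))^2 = -34000561 / 197121600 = -0.17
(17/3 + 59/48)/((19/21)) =2317/304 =7.62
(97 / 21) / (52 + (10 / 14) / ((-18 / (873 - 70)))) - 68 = -171934 / 2537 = -67.77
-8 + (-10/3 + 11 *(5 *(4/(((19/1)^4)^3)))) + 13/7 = -440449668894161419/46479613300389381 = -9.48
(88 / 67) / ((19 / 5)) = 440 / 1273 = 0.35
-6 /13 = -0.46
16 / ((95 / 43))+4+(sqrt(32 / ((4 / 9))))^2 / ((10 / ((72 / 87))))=47388 / 2755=17.20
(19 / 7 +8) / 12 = 25 / 28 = 0.89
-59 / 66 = -0.89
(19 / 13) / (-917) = -19 / 11921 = -0.00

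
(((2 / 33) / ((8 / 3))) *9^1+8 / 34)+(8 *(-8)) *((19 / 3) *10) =-9094693 / 2244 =-4052.89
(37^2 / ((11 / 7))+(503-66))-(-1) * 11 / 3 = 43291 / 33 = 1311.85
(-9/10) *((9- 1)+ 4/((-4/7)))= -9/10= -0.90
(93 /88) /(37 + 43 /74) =1147 /40788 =0.03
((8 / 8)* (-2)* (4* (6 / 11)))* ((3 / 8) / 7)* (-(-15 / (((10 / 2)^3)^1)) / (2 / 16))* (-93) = 40176 / 1925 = 20.87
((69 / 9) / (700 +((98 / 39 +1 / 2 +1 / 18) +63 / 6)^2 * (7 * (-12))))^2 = 1223810289 / 4538753953575625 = 0.00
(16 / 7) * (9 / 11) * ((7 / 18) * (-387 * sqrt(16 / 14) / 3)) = -2064 * sqrt(14) / 77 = -100.30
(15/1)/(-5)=-3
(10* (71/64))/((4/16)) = 355/8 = 44.38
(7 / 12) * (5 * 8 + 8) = 28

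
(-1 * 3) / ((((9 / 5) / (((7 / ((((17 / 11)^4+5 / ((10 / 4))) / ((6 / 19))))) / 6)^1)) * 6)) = -512435 / 38578626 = -0.01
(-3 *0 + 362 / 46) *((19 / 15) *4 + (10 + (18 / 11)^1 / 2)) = 474401 / 3795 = 125.01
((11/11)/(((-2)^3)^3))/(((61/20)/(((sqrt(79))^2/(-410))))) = 79/640256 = 0.00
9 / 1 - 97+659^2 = 434193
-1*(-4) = 4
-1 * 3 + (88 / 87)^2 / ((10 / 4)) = -98047 / 37845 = -2.59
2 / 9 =0.22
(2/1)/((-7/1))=-2/7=-0.29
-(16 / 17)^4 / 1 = -65536 / 83521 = -0.78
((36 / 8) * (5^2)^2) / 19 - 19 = 4903 / 38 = 129.03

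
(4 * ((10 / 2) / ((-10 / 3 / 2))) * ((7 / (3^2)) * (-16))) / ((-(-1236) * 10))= 56 / 4635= 0.01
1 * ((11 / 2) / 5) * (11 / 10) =121 / 100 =1.21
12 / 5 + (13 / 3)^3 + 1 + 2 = 11714 / 135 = 86.77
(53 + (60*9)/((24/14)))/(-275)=-368/275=-1.34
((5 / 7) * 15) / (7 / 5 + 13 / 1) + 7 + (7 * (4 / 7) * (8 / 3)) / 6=4799 / 504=9.52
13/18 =0.72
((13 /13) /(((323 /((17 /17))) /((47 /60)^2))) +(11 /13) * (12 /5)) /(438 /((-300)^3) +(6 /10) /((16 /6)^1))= 9.03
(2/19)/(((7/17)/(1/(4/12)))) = 102/133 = 0.77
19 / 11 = 1.73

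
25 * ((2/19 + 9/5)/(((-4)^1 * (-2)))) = 905/152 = 5.95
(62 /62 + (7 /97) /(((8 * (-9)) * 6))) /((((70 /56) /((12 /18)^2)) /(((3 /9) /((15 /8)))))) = 335176 /5303475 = 0.06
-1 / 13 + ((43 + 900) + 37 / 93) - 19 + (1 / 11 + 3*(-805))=-19823332 / 13299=-1490.59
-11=-11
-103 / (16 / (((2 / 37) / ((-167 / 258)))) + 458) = -0.39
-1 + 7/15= -0.53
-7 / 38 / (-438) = 7 / 16644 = 0.00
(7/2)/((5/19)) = 13.30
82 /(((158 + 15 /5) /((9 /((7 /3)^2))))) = 6642 /7889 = 0.84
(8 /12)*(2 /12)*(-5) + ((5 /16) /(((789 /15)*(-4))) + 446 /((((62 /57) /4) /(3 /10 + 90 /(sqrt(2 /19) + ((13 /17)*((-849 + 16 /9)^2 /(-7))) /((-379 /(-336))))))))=71588238445385673602750369909 /146290031799864075277542720-310492526885460*sqrt(38) /193137452207256119663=489.36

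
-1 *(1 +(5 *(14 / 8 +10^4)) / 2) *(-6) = 600129 / 4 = 150032.25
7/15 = 0.47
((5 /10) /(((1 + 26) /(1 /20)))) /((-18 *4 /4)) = -1 /19440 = -0.00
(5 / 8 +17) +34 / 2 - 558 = -4187 / 8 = -523.38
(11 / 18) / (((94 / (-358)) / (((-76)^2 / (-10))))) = 2843236 / 2115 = 1344.32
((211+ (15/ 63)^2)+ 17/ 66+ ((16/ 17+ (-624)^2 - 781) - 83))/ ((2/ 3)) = 64113846347/ 109956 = 583086.38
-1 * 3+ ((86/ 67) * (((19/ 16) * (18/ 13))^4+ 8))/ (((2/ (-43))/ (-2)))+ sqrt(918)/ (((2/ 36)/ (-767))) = 3299659417193/ 3919026176 - 41418 * sqrt(102) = -417459.34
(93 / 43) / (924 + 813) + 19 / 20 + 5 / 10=722633 / 497940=1.45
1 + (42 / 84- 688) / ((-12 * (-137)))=1913 / 3288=0.58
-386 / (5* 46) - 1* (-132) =130.32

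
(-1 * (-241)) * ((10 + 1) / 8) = 2651 / 8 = 331.38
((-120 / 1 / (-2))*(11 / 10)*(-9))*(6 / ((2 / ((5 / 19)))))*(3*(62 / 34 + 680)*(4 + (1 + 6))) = -3408101730 / 323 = -10551398.54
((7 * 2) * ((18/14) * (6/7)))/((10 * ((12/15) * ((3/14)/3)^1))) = 27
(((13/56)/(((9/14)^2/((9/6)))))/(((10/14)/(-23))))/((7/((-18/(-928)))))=-2093/27840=-0.08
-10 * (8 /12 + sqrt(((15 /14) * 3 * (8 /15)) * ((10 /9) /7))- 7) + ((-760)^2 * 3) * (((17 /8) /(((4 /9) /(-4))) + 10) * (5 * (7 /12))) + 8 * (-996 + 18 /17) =-2352407956 /51- 20 * sqrt(30) /21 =-46125651.41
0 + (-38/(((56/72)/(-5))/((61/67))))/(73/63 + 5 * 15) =469395/160733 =2.92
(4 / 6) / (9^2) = 2 / 243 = 0.01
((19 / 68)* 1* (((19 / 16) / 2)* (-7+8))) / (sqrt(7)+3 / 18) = -1083 / 273088+3249* sqrt(7) / 136544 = 0.06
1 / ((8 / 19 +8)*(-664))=-19 / 106240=-0.00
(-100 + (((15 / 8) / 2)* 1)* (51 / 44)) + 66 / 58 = -1996183 / 20416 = -97.78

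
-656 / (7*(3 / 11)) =-7216 / 21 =-343.62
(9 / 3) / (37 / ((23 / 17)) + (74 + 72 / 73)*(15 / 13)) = 65481 / 2485451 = 0.03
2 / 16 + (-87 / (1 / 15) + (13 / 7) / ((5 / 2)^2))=-1826409 / 1400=-1304.58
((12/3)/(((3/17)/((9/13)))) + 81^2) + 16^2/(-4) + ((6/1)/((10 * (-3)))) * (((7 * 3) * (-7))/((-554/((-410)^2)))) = -8671705/3601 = -2408.14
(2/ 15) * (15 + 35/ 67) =416/ 201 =2.07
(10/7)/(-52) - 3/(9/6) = -369/182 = -2.03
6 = 6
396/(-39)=-132/13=-10.15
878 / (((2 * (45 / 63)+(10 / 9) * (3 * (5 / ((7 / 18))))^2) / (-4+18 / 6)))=-21511 / 40535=-0.53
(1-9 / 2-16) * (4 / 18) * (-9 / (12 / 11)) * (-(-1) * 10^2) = 3575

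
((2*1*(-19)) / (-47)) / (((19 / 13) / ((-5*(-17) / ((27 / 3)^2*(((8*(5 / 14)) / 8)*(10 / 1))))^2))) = 368186 / 7709175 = 0.05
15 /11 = 1.36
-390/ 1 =-390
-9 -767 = -776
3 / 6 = 1 / 2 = 0.50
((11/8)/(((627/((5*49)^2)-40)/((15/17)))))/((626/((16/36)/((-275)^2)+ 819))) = -1338393941479/33719095695120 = -0.04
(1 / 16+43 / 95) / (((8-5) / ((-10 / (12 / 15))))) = -1305 / 608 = -2.15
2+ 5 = 7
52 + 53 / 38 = 2029 / 38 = 53.39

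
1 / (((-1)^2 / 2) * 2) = 1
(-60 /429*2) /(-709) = 40 /101387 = 0.00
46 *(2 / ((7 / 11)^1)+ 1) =1334 / 7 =190.57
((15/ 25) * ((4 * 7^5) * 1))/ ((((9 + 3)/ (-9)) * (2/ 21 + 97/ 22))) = -69883506/ 10405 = -6716.34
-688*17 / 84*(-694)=2029256 / 21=96631.24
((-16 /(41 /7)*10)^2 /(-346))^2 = 393379840000 /84572200969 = 4.65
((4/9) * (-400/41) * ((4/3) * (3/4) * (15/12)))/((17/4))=-8000/6273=-1.28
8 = 8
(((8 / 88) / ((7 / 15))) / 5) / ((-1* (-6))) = 1 / 154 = 0.01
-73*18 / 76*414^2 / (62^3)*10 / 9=-15639885 / 1132058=-13.82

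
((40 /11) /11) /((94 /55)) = 0.19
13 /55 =0.24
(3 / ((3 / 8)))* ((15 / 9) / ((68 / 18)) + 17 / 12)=758 / 51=14.86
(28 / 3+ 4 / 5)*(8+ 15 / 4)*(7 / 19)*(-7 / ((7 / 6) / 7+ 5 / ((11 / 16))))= -41.28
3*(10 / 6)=5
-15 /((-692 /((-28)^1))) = -105 /173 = -0.61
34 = 34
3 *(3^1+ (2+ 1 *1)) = 18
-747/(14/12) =-4482/7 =-640.29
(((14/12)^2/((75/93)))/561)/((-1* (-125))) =1519/63112500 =0.00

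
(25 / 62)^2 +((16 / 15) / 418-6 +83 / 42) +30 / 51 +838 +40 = 874.73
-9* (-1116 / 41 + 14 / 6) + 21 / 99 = 224.19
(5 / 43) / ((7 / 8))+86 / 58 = 14103 / 8729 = 1.62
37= 37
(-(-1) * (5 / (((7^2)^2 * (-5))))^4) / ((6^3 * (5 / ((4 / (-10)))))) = -1 / 89728912537922700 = -0.00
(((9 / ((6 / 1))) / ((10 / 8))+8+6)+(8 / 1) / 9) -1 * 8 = 364 / 45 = 8.09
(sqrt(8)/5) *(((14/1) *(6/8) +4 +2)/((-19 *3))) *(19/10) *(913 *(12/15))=-20086 *sqrt(2)/125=-227.25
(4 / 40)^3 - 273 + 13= -259999 / 1000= -260.00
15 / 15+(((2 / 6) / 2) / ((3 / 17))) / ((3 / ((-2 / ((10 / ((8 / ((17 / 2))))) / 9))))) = 7 / 15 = 0.47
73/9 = 8.11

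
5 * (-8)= -40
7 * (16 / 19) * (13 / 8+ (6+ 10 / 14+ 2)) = 1158 / 19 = 60.95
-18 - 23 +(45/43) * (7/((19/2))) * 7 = -29087/817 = -35.60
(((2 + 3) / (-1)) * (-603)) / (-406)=-3015 / 406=-7.43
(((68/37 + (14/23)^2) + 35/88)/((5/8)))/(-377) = -4488767/405846155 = -0.01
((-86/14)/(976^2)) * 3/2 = -129/13336064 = -0.00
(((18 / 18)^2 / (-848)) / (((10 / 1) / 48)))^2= 9 / 280900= 0.00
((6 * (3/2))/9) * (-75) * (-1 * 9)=675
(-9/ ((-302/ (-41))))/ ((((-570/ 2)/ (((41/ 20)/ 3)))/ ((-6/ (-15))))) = 1681/ 1434500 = 0.00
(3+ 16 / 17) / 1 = 67 / 17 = 3.94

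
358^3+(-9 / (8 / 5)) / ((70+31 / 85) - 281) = 2190624203003 / 47744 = 45882712.03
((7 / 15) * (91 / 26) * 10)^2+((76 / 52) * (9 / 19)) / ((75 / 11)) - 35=678247 / 2925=231.88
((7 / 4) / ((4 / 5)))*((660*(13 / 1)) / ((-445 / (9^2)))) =-1216215 / 356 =-3416.33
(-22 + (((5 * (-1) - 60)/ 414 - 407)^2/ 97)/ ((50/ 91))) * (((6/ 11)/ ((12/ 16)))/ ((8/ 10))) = 2567339178979/ 914397660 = 2807.68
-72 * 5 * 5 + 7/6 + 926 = -5237/6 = -872.83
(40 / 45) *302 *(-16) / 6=-715.85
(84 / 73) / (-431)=-84 / 31463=-0.00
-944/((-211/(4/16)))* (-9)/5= -2124/1055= -2.01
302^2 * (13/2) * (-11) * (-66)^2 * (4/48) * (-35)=82850397630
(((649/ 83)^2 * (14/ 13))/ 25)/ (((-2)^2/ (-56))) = -82555396/ 2238925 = -36.87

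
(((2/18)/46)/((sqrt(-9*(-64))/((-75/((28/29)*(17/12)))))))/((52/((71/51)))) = -51475/348409152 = -0.00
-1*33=-33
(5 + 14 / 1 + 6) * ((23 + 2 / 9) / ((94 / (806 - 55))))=3923975 / 846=4638.27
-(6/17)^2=-36/289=-0.12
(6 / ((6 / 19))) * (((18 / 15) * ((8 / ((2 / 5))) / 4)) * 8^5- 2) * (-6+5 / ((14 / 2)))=-138214018 / 7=-19744859.71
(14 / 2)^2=49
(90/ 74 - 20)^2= 483025/ 1369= 352.83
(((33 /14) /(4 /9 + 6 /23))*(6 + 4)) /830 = 6831 /169652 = 0.04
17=17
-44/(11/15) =-60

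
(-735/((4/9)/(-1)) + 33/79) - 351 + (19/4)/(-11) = 2264155/1738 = 1302.74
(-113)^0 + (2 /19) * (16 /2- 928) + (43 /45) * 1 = -81128 /855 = -94.89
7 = 7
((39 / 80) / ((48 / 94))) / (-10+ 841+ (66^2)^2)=47 / 934181760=0.00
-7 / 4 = -1.75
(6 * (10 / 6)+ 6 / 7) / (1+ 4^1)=76 / 35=2.17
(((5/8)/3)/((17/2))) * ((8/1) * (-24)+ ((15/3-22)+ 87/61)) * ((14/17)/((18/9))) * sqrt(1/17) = -221585 * sqrt(17)/1798158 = -0.51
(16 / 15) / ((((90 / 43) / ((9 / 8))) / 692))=29756 / 75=396.75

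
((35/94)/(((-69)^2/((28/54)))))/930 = 49/1123757874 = 0.00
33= 33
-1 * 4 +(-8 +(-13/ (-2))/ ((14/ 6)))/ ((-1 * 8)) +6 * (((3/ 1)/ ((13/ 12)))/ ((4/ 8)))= 43509/ 1456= 29.88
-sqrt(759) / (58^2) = -0.01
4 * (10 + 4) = 56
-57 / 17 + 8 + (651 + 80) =12506 / 17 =735.65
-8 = -8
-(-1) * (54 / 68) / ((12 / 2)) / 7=9 / 476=0.02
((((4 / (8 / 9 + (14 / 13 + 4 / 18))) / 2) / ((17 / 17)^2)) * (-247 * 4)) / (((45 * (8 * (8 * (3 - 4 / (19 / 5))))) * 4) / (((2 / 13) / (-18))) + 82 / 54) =14825187 / 43087724192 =0.00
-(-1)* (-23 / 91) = -23 / 91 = -0.25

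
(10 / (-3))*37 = -370 / 3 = -123.33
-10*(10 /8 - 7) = 115 /2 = 57.50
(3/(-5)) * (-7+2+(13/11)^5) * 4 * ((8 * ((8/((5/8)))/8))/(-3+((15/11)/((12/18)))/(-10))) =-444377088/17203175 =-25.83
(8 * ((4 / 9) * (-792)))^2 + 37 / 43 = 340983845 / 43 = 7929856.86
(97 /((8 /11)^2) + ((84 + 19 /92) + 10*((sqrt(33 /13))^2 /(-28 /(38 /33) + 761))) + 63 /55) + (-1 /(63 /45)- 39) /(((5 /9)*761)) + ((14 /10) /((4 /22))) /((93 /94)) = 403539504343928759 /1459635627882432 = 276.47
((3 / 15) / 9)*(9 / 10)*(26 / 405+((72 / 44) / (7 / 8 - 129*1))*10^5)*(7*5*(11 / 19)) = -517.56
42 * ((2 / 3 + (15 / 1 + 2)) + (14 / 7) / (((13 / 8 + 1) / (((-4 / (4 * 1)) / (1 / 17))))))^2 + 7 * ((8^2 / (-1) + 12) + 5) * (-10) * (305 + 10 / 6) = 21207202 / 21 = 1009866.76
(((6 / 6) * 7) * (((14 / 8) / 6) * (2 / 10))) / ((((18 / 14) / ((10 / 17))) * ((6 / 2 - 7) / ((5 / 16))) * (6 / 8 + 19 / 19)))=-245 / 29376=-0.01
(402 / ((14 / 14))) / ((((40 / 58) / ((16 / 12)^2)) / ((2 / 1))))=31088 / 15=2072.53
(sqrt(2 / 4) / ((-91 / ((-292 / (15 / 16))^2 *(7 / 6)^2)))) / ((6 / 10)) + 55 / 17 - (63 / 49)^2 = 1318 / 833 - 19099136 *sqrt(2) / 15795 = -1708.47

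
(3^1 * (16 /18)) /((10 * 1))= 4 /15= 0.27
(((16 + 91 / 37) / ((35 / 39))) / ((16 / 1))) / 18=8879 / 124320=0.07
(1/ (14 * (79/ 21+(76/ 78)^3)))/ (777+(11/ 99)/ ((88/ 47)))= 23490324/ 1197733964701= 0.00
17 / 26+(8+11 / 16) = 1943 / 208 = 9.34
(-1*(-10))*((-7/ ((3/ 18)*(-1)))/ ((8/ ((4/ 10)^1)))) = 21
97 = 97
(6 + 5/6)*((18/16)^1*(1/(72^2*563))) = 0.00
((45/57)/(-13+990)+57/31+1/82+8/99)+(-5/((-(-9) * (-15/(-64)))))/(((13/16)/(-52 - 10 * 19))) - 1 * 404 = 303.94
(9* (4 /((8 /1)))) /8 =9 /16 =0.56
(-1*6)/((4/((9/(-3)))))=9/2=4.50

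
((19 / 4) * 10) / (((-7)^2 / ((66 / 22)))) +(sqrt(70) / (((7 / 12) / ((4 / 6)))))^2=9245 / 98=94.34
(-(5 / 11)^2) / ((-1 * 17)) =25 / 2057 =0.01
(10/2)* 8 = 40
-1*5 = -5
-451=-451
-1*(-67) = 67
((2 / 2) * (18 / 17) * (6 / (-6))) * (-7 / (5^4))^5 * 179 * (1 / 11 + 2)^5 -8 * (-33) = 68931283154938321707822 / 261103343963623046875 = 264.00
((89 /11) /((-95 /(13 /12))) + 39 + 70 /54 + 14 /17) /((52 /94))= 3699666053 /49884120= 74.17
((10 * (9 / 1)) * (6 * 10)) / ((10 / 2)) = 1080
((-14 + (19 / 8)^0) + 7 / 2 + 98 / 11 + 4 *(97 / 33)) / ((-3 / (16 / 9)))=-536 / 81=-6.62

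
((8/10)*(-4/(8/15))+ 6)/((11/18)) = 0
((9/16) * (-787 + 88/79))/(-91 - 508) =558765/757136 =0.74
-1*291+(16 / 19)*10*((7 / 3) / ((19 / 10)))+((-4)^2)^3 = 4132015 / 1083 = 3815.34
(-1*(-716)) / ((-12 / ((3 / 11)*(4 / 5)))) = -716 / 55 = -13.02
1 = 1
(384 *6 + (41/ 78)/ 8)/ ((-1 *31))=-1437737/ 19344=-74.32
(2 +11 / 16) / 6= 43 / 96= 0.45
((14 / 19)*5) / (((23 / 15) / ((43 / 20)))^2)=7.24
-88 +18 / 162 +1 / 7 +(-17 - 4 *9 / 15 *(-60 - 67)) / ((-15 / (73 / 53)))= -9530587 / 83475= -114.17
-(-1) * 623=623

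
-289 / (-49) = 5.90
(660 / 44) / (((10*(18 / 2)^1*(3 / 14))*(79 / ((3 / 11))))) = 7 / 2607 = 0.00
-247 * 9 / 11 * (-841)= 169958.45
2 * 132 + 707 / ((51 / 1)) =277.86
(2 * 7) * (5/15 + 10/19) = 686/57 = 12.04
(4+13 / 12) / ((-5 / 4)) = -61 / 15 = -4.07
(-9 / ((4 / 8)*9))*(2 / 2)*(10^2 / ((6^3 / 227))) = -5675 / 27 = -210.19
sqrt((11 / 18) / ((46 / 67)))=sqrt(16951) / 138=0.94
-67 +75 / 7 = -394 / 7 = -56.29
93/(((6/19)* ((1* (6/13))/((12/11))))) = 7657/11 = 696.09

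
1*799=799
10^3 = 1000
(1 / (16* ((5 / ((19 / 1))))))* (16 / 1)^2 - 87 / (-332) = 101363 / 1660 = 61.06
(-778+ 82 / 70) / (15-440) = 27189 / 14875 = 1.83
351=351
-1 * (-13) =13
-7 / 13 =-0.54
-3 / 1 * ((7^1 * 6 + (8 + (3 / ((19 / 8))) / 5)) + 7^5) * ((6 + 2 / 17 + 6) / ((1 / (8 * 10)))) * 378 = -5985640898496 / 323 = -18531395970.58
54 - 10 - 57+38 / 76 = -25 / 2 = -12.50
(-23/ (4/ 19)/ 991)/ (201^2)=-437/ 160149564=-0.00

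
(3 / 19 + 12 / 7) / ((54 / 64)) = 2656 / 1197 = 2.22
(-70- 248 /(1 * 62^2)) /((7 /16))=-34752 /217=-160.15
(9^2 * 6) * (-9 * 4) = -17496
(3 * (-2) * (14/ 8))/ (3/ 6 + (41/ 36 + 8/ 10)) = -1890/ 439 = -4.31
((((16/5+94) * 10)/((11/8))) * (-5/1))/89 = -38880/979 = -39.71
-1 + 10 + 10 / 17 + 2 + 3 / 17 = 200 / 17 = 11.76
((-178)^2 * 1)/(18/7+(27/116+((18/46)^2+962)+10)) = 13609798832/418790961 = 32.50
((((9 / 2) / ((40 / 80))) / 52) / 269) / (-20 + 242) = 3 / 1035112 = 0.00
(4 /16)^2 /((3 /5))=5 /48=0.10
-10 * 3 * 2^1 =-60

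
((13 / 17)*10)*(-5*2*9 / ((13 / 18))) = -16200 / 17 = -952.94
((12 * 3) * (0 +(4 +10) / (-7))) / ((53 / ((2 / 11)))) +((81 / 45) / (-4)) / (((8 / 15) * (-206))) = -933507 / 3843136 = -0.24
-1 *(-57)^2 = -3249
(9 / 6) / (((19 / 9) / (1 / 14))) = 27 / 532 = 0.05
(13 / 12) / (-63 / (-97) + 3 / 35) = 3395 / 2304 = 1.47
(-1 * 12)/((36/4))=-4/3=-1.33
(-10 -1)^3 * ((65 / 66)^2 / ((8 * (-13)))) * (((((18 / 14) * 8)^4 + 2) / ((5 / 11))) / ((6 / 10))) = 528501612925 / 1037232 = 509530.76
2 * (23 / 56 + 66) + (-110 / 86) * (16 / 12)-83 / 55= 25747709 / 198660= 129.61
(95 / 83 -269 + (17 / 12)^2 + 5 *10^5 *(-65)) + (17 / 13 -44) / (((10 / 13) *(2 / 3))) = -32500349.10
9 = 9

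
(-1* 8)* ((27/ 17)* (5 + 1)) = -1296/ 17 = -76.24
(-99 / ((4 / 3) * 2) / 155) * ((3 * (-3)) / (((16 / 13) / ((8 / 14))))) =34749 / 34720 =1.00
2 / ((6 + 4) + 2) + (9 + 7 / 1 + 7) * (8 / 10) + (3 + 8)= 887 / 30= 29.57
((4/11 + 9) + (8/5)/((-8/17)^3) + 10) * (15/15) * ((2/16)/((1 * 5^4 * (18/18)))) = 14117/17600000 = 0.00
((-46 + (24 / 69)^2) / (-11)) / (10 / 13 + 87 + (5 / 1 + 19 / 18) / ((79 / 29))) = 89731044 / 1936091861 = 0.05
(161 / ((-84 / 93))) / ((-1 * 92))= 31 / 16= 1.94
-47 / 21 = -2.24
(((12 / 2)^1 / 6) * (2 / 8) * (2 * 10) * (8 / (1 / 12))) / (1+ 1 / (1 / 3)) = 120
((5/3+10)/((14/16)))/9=40/27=1.48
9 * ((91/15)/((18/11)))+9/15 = 1019/30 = 33.97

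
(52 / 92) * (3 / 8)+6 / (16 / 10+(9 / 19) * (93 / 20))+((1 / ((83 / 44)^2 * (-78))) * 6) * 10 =7494100115 / 4762283032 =1.57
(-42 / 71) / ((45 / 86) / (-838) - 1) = 3026856 / 5120023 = 0.59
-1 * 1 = -1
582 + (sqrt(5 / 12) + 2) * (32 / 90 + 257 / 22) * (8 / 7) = 23834 * sqrt(15) / 10395 + 2111966 / 3465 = 618.39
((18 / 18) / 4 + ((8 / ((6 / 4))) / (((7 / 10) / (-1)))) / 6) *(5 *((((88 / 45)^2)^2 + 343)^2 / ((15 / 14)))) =-552697790734016971697 / 908016771093750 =-608686.76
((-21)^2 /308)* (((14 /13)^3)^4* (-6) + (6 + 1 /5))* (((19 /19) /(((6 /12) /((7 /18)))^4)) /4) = -16446939142488312983 /14946187567774011120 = -1.10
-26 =-26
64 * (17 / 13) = 1088 / 13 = 83.69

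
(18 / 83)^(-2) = 6889 / 324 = 21.26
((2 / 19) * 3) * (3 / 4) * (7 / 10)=63 / 380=0.17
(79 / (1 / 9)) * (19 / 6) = 4503 / 2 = 2251.50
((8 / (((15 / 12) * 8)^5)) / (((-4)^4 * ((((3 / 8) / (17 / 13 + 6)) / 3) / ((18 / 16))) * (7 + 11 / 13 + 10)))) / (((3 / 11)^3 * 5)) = 25289 / 2227200000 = 0.00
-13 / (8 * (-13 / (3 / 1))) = 3 / 8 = 0.38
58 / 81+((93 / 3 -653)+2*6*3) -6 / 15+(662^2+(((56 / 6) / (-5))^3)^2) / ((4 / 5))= 1246754476951 / 2278125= 547272.20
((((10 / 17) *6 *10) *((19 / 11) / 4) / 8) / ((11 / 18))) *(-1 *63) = -807975 / 4114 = -196.40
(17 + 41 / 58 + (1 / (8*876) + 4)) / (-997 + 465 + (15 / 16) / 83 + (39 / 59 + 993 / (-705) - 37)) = -5076806944175 / 133248973118094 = -0.04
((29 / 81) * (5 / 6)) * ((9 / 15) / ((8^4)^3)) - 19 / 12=-17626545782755 / 11132555231232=-1.58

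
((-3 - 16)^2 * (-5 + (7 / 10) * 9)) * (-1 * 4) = -9386 / 5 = -1877.20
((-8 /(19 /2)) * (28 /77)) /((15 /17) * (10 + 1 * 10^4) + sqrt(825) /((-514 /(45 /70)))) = -10253746886656 /295750385897278719 - 133097216 * sqrt(33) /5422090408116776515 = -0.00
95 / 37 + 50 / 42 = 2920 / 777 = 3.76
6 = 6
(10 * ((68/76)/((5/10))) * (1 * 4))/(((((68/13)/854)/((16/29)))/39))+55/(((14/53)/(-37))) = 1880313335/7714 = 243753.35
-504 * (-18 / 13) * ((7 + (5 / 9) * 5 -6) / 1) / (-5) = -34272 / 65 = -527.26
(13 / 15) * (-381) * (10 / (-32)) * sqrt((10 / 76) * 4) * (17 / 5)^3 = 8111363 * sqrt(190) / 38000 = 2942.30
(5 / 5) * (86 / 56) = 43 / 28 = 1.54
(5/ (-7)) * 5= -25/ 7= -3.57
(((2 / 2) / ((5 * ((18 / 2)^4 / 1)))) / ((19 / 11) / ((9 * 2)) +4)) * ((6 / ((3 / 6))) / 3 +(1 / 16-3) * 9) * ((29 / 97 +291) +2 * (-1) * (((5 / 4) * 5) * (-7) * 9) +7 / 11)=-165392377 / 917571888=-0.18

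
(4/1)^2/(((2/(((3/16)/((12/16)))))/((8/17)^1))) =16/17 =0.94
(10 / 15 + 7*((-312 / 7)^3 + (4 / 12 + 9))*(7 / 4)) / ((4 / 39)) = -296089053 / 28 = -10574609.04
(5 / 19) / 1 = 5 / 19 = 0.26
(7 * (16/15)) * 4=448/15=29.87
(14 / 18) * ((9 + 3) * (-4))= -112 / 3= -37.33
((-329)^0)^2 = 1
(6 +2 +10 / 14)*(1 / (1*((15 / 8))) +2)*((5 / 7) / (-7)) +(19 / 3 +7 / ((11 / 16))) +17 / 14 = 350363 / 22638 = 15.48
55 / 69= 0.80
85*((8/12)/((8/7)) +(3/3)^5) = 1615/12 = 134.58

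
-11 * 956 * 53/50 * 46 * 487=-6242854948/25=-249714197.92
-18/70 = -0.26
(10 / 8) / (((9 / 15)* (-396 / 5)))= -125 / 4752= -0.03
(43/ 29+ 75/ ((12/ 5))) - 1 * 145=-112.27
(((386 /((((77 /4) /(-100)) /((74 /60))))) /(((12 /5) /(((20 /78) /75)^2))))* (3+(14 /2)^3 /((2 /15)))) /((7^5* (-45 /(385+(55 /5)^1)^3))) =759599481344 /298240215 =2546.94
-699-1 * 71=-770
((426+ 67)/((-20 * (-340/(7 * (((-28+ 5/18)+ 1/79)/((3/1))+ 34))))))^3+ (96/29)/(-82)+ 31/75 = 11728678307898989046485863/5907780921033216000000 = 1985.29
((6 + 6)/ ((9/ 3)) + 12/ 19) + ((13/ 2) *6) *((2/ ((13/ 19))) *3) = 6586/ 19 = 346.63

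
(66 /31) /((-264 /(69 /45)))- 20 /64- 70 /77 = -100987 /81840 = -1.23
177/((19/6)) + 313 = 368.89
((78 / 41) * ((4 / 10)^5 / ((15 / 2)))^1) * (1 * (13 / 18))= 10816 / 5765625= 0.00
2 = 2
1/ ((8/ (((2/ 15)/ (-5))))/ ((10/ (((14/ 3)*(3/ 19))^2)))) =-361/ 5880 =-0.06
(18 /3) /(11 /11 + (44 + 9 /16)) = 32 /243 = 0.13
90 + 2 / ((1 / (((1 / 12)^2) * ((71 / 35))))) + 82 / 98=1602857 / 17640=90.86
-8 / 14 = -4 / 7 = -0.57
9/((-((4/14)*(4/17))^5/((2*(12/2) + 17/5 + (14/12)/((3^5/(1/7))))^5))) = -425669723794482716056235544453676249/74962673516416204800000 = -5678422391128.63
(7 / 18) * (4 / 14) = 1 / 9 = 0.11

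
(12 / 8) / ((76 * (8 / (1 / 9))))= 1 / 3648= 0.00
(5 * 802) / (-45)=-802 / 9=-89.11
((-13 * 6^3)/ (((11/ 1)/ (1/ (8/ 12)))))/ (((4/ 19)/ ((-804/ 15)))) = 97488.65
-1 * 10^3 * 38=-38000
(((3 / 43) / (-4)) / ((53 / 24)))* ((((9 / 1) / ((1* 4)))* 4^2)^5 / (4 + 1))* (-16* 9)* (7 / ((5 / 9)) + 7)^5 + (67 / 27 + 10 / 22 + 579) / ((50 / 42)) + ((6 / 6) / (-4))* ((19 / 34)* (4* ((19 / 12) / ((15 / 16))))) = 2384306020935720743770273 / 59930578125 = 39784465552170.42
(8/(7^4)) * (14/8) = 2/343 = 0.01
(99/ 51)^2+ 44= 13805/ 289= 47.77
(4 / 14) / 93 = 2 / 651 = 0.00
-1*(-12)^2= -144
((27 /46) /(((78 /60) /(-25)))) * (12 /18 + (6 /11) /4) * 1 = -59625 /6578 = -9.06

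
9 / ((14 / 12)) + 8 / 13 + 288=26966 / 91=296.33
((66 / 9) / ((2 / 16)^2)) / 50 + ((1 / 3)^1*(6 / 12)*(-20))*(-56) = 14704 / 75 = 196.05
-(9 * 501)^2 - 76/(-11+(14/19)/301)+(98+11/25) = -913369081048/44925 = -20330975.65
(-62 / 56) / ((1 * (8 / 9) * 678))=-93 / 50624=-0.00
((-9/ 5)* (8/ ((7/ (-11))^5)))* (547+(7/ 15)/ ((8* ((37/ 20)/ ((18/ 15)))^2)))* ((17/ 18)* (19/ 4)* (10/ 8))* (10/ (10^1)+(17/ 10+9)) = 22789357153308603/ 4601756600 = 4952316.94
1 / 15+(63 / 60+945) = 946.12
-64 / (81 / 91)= -5824 / 81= -71.90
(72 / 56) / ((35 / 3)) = 27 / 245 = 0.11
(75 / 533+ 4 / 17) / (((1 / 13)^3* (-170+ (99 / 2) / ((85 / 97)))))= -5757830 / 791177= -7.28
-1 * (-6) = 6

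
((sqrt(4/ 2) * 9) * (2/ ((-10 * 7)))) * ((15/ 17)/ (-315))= 3 * sqrt(2)/ 4165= 0.00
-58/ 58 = -1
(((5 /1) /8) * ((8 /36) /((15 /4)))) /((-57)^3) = -1 /5000211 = -0.00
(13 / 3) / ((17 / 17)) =13 / 3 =4.33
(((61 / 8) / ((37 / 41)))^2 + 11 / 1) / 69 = 2406259 / 2015168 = 1.19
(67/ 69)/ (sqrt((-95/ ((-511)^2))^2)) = 17495107/ 6555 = 2668.97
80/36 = 20/9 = 2.22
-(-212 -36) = 248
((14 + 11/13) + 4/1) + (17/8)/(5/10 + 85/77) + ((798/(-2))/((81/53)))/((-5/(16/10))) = 5320567/51300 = 103.71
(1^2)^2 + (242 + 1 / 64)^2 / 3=79973803 / 4096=19524.85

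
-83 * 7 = -581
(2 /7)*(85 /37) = 170 /259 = 0.66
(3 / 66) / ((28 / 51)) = 51 / 616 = 0.08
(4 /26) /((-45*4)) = -1 /1170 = -0.00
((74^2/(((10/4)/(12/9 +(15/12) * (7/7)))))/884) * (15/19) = 42439/8398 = 5.05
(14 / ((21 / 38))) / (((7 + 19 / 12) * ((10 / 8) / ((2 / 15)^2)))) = 4864 / 115875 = 0.04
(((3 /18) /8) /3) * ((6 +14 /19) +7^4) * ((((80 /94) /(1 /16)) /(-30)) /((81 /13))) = -264316 /216999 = -1.22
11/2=5.50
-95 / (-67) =95 / 67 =1.42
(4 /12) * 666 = 222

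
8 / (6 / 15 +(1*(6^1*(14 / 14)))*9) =5 / 34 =0.15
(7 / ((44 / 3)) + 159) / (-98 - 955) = -2339 / 15444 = -0.15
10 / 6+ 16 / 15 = 41 / 15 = 2.73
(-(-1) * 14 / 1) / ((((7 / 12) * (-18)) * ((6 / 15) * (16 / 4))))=-5 / 6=-0.83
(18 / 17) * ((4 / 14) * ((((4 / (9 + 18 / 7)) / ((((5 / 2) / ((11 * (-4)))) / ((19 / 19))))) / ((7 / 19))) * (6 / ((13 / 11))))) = -588544 / 23205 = -25.36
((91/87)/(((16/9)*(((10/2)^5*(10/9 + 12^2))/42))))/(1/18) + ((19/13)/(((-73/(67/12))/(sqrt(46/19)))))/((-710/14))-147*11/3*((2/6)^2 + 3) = -7144925920643/4260825000 + 469*sqrt(874)/4042740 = -1676.88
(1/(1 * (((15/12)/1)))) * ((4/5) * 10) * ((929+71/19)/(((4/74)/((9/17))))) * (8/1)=755382528/1615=467729.12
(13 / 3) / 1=13 / 3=4.33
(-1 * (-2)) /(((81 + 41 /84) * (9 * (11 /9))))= 0.00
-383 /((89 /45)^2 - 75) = 5.39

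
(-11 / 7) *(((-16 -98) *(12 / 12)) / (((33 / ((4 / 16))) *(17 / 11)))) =209 / 238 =0.88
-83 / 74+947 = 69995 / 74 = 945.88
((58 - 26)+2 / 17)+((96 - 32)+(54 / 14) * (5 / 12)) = 46517 / 476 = 97.72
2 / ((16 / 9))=9 / 8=1.12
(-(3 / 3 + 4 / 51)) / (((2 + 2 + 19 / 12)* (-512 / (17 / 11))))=5 / 8576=0.00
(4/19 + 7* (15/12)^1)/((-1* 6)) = -227/152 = -1.49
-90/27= -10/3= -3.33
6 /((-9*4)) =-1 /6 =-0.17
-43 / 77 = -0.56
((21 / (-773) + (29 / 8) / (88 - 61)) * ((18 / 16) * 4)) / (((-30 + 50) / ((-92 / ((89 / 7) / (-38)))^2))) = 167321117761 / 91843995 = 1821.80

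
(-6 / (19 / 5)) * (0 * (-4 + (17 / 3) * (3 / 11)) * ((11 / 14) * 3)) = 0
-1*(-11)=11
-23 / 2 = -11.50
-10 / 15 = -2 / 3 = -0.67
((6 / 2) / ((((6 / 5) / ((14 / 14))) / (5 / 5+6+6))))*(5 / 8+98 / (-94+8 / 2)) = -2171 / 144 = -15.08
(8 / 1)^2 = 64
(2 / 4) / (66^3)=1 / 574992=0.00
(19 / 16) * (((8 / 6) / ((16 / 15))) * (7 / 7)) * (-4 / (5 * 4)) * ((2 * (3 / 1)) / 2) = -57 / 64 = -0.89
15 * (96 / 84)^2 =960 / 49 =19.59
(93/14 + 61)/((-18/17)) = -16099/252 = -63.88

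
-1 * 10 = -10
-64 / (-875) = 64 / 875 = 0.07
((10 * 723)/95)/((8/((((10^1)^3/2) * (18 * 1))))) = 1626750/19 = 85618.42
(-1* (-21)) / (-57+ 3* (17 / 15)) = -105 / 268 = -0.39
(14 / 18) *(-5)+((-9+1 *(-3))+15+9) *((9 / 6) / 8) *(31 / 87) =-3223 / 1044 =-3.09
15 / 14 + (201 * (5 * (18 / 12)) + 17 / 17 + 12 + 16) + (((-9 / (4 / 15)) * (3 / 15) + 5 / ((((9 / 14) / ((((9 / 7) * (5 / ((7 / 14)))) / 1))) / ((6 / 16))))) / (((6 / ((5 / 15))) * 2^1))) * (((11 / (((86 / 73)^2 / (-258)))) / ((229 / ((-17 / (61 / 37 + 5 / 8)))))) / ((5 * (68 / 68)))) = 1437116770797 / 927784340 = 1548.98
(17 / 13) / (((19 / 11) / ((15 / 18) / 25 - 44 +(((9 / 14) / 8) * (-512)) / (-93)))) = -32.95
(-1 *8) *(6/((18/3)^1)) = -8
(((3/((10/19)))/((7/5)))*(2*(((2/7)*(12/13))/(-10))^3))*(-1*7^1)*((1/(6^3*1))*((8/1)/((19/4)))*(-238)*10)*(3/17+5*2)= -531456/2691325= -0.20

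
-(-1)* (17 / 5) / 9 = 0.38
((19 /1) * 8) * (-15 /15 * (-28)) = 4256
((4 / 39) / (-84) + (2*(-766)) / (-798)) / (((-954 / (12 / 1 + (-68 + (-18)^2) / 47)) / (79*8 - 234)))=-695962700 / 49837437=-13.96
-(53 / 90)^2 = -2809 / 8100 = -0.35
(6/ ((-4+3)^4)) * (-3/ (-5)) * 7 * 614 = 77364/ 5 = 15472.80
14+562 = 576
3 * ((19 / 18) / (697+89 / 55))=1045 / 230544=0.00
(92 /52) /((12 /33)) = 253 /52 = 4.87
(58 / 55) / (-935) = -58 / 51425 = -0.00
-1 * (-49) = 49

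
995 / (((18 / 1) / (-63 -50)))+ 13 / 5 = -561941 / 90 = -6243.79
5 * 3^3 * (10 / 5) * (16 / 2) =2160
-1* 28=-28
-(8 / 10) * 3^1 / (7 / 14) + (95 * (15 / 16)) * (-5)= -36009 / 80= -450.11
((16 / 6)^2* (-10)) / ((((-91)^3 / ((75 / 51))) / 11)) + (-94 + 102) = 922546904 / 115296363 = 8.00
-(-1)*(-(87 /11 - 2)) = -65 /11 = -5.91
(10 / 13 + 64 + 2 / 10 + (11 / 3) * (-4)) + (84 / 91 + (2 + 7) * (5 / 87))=292606 / 5655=51.74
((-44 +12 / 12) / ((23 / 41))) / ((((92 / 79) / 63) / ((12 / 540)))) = -974939 / 10580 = -92.15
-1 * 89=-89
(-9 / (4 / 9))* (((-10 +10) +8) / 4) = -40.50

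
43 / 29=1.48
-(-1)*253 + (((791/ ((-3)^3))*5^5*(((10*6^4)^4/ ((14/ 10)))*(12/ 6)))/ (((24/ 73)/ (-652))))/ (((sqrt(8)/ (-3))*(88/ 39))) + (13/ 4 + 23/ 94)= 48221/ 188 - 26753450625420480000000000*sqrt(2)/ 11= -3439553883158964066841069.00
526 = 526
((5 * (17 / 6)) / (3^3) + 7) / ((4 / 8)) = 1219 / 81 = 15.05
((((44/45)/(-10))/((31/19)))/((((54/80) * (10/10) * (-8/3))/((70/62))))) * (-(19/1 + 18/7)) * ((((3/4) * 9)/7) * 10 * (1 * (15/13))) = -788975/87451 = -9.02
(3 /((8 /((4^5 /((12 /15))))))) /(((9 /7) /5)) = 1866.67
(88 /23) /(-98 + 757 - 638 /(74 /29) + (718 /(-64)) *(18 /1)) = 52096 /2818995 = 0.02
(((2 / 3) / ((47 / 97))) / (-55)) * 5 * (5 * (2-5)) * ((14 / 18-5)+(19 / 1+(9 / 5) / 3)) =134248 / 4653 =28.85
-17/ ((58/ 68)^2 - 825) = 19652/ 952859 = 0.02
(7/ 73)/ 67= 0.00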